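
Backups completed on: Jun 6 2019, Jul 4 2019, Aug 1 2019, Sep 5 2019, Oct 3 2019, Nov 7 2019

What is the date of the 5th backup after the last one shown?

Apr 2 2020

All dates are Thursdays, 28, 28, 35, 28, 35 days apart.
Specifically, the 1st Thursday of each month.
December 2019 — 1st Thursday is Dec 5 2019.
1st Thursday of January 2020: Jan 2 2020.
February 2020 — 1st Thursday is Feb 6 2020.
March 2020 — 1st Thursday is Mar 5 2020.
1st Thursday of April 2020: Apr 2 2020.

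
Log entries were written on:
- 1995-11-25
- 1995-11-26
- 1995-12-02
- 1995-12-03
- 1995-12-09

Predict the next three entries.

1995-12-10, 1995-12-16, 1995-12-17

Gaps: 1, 6, 1, 6 days — not constant, but cyclic with period 2.
The events fall on every Saturday and Sunday.
Next Sunday: 1995-12-10.
Next Saturday: 1995-12-16.
Next Sunday: 1995-12-17.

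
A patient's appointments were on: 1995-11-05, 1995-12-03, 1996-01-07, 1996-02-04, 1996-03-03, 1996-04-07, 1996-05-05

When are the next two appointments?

1996-06-02, 1996-07-07

These are Sundays at 28- or 35-day spacing (28, 35, 28, 28, 35, 28).
The pattern: 1st Sunday of the month.
1st Sunday of June 1996: 1996-06-02.
July 1996 — 1st Sunday is 1996-07-07.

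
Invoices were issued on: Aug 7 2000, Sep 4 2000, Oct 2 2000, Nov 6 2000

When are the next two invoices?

Gaps: 28, 28, 35 days — a mix of 28 and 35. Every date is a Monday.
Each is the 1st Monday of its month.
1st Monday of December 2000: Dec 4 2000.
1st Monday of January 2001: Jan 1 2001.

Dec 4 2000, Jan 1 2001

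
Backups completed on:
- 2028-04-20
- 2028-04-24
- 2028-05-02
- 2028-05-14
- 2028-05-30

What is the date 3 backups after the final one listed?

Gaps: 4, 8, 12, 16 days — each gap is 4 larger than the previous one.
Next gap: 20 days. 2028-05-30 + 20 days = 2028-06-19.
Next gap: 24 days. 2028-06-19 + 24 days = 2028-07-13.
Next gap: 28 days. 2028-07-13 + 28 days = 2028-08-10.

2028-08-10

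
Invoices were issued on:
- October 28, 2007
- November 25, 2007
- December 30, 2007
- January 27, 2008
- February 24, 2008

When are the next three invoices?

All Sundays; the gaps (28, 35, 28, 28) vary with month length.
This is the last Sunday of each month.
March 2008 ends with Sunday March 30, 2008.
April 2008 ends with Sunday April 27, 2008.
Last Sunday of May 2008: May 25, 2008.

March 30, 2008; April 27, 2008; May 25, 2008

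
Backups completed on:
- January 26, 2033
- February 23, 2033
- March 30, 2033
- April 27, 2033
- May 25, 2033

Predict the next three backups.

June 29, 2033; July 27, 2033; August 31, 2033

Every date is a Wednesday; gaps 28, 35, 28, 28 days.
Each is the last Wednesday of its month (at least one falls on the 29th or later, ruling out '4th Wednesday').
Last Wednesday of June 2033: June 29, 2033.
Last Wednesday of July 2033: July 27, 2033.
Last Wednesday of August 2033: August 31, 2033.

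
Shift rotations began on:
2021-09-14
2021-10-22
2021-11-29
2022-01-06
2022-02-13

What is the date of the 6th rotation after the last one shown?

2022-09-29

Gaps between consecutive events: 38, 38, 38, 38 days — a constant 38-day interval.
2022-02-13 + 38 days = 2022-03-23.
2022-03-23 + 38 days = 2022-04-30.
2022-04-30 + 38 days = 2022-06-07.
2022-06-07 + 38 days = 2022-07-15.
2022-07-15 + 38 days = 2022-08-22.
2022-08-22 + 38 days = 2022-09-29.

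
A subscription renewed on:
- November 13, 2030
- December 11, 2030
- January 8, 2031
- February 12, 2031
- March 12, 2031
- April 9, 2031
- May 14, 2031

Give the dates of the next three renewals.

All dates are Wednesdays, 28, 28, 35, 28, 28, 35 days apart.
Specifically, the 2nd Wednesday of each month.
2nd Wednesday of June 2031: June 11, 2031.
2nd Wednesday of July 2031: July 9, 2031.
2nd Wednesday of August 2031: August 13, 2031.

June 11, 2031; July 9, 2031; August 13, 2031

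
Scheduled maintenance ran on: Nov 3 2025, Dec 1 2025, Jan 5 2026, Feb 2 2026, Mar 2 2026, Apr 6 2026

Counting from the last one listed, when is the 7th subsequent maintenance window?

Nov 2 2026

All dates are Mondays, 28, 35, 28, 28, 35 days apart.
Specifically, the 1st Monday of each month.
May 2026 — 1st Monday is May 4 2026.
1st Monday of June 2026: Jun 1 2026.
1st Monday of July 2026: Jul 6 2026.
1st Monday of August 2026: Aug 3 2026.
1st Monday of September 2026: Sep 7 2026.
1st Monday of October 2026: Oct 5 2026.
1st Monday of November 2026: Nov 2 2026.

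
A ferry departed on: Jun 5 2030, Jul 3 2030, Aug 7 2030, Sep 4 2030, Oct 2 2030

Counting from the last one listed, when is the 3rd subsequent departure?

Jan 1 2031

These are Wednesdays at 28- or 35-day spacing (28, 35, 28, 28).
The pattern: 1st Wednesday of the month.
1st Wednesday of November 2030: Nov 6 2030.
1st Wednesday of December 2030: Dec 4 2030.
January 2031 — 1st Wednesday is Jan 1 2031.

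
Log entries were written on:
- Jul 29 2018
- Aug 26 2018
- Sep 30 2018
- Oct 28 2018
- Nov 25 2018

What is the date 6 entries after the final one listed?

May 26 2019

All Sundays; the gaps (28, 35, 28, 28) vary with month length.
This is the last Sunday of each month.
Last Sunday of December 2018: Dec 30 2018.
January 2019 ends with Sunday Jan 27 2019.
Last Sunday of February 2019: Feb 24 2019.
March 2019 ends with Sunday Mar 31 2019.
April 2019 ends with Sunday Apr 28 2019.
May 2019 ends with Sunday May 26 2019.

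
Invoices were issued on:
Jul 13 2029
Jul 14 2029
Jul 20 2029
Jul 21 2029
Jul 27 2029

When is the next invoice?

Jul 28 2029

Every event lands on a Friday or Saturday (gaps cycle 1, 6, 1, 6).
So the schedule is: every Friday and Saturday.
Next Saturday: Jul 28 2029.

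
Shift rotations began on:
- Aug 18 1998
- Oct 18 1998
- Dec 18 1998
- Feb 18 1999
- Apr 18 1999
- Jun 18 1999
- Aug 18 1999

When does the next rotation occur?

The day-of-month is always 18 (61, 61, 62, 59, 61, 61 days between events).
So this recurs on the 18th of every 2 months.
Next: October 1999 → Oct 18 1999.

Oct 18 1999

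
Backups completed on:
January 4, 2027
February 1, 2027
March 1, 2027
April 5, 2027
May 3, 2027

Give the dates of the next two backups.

These are Mondays at 28- or 35-day spacing (28, 28, 35, 28).
The pattern: 1st Monday of the month.
1st Monday of June 2027: June 7, 2027.
July 2027 — 1st Monday is July 5, 2027.

June 7, 2027; July 5, 2027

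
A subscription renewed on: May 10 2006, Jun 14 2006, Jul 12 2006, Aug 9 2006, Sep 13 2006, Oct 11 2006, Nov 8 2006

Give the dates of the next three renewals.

Dec 13 2006, Jan 10 2007, Feb 14 2007

These are Wednesdays at 28- or 35-day spacing (35, 28, 28, 35, 28, 28).
The pattern: 2nd Wednesday of the month.
December 2006 — 2nd Wednesday is Dec 13 2006.
January 2007 — 2nd Wednesday is Jan 10 2007.
2nd Wednesday of February 2007: Feb 14 2007.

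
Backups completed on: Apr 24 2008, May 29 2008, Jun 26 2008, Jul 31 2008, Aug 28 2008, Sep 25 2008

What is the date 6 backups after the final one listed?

Mar 26 2009

All Thursdays; the gaps (35, 28, 35, 28, 28) vary with month length.
This is the last Thursday of each month.
October 2008 ends with Thursday Oct 30 2008.
Last Thursday of November 2008: Nov 27 2008.
December 2008 ends with Thursday Dec 25 2008.
January 2009 ends with Thursday Jan 29 2009.
Last Thursday of February 2009: Feb 26 2009.
Last Thursday of March 2009: Mar 26 2009.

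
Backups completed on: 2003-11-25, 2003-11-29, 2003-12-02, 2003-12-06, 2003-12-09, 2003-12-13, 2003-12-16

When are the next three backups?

The gap pattern 4, 3, 4, 3, 4, 3 repeats every 2 events.
These are the Tuesdays and Saturdays of each week.
Next Saturday: 2003-12-20.
Next Tuesday: 2003-12-23.
The following Saturday is 2003-12-27.

2003-12-20, 2003-12-23, 2003-12-27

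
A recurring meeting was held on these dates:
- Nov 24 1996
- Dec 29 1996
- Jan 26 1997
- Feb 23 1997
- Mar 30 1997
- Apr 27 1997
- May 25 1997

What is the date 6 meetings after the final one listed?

These are Sundays with 35, 28, 28, 35, 28, 28-day gaps.
Each is the final Sunday of its month — Dec 29 1996 is past the 28th, so '4th Sunday' doesn't fit.
June 1997 ends with Sunday Jun 29 1997.
Last Sunday of July 1997: Jul 27 1997.
Last Sunday of August 1997: Aug 31 1997.
Last Sunday of September 1997: Sep 28 1997.
October 1997 ends with Sunday Oct 26 1997.
Last Sunday of November 1997: Nov 30 1997.

Nov 30 1997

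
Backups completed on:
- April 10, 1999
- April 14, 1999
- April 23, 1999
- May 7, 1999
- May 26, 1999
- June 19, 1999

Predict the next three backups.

Gaps: 4, 9, 14, 19, 24 days — each gap is 5 larger than the previous one.
Next gap: 29 days. June 19, 1999 + 29 days = July 18, 1999.
Next gap: 34 days. July 18, 1999 + 34 days = August 21, 1999.
Next gap: 39 days. August 21, 1999 + 39 days = September 29, 1999.

July 18, 1999; August 21, 1999; September 29, 1999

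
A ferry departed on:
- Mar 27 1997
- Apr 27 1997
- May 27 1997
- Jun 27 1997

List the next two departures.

Gaps: 31, 30, 31 days — not constant. Every event is on the 27th of the month.
Pattern: the 27th of each month.
July 1997: Jul 27 1997.
August 1997: Aug 27 1997.

Jul 27 1997, Aug 27 1997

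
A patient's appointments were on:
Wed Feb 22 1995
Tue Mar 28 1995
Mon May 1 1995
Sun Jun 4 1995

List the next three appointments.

Sat Jul 8 1995, Fri Aug 11 1995, Thu Sep 14 1995

Every event comes 34 days after the last (34, 34, 34).
Sun Jun 4 1995 + 34 days = Sat Jul 8 1995.
Sat Jul 8 1995 + 34 days = Fri Aug 11 1995.
Fri Aug 11 1995 + 34 days = Thu Sep 14 1995.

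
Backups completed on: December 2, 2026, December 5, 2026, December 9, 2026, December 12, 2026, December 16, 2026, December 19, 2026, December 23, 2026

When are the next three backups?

December 26, 2026; December 30, 2026; January 2, 2027

The gap pattern 3, 4, 3, 4, 3, 4 repeats every 2 events.
These are the Wednesdays and Saturdays of each week.
The following Saturday is December 26, 2026.
Next Wednesday: December 30, 2026.
The following Saturday is January 2, 2027.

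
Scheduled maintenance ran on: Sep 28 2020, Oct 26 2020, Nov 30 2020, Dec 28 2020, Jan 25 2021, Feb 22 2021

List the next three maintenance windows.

Every date is a Monday; gaps 28, 35, 28, 28, 28 days.
Each is the last Monday of its month (at least one falls on the 29th or later, ruling out '4th Monday').
Last Monday of March 2021: Mar 29 2021.
Last Monday of April 2021: Apr 26 2021.
May 2021 ends with Monday May 31 2021.

Mar 29 2021, Apr 26 2021, May 31 2021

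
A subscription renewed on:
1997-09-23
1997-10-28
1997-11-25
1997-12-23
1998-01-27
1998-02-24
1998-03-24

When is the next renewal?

1998-04-28

These are Tuesdays at 28- or 35-day spacing (35, 28, 28, 35, 28, 28).
The pattern: 4th Tuesday of the month.
April 1998 — 4th Tuesday is 1998-04-28.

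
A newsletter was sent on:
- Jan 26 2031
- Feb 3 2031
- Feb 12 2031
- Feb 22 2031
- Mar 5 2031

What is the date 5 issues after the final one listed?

May 14 2031

The spacing grows by 1 each time: 8, 9, 10, 11 days.
Next gap: 12 days. Mar 5 2031 + 12 days = Mar 17 2031.
Next gap: 13 days. Mar 17 2031 + 13 days = Mar 30 2031.
Next gap: 14 days. Mar 30 2031 + 14 days = Apr 13 2031.
Next gap: 15 days. Apr 13 2031 + 15 days = Apr 28 2031.
Next gap: 16 days. Apr 28 2031 + 16 days = May 14 2031.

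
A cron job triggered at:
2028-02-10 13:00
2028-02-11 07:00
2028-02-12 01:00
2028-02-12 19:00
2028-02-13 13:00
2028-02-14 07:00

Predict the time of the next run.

2028-02-15 01:00

Gaps: 18, 18, 18, 18, 18 hours — each event is 18 hours after the previous one.
2028-02-14 07:00 + 18 h = 2028-02-15 01:00.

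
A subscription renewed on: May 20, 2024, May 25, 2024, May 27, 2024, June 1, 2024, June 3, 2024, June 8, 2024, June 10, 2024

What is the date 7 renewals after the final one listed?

July 6, 2024

Every event lands on a Monday or Saturday (gaps cycle 5, 2, 5, 2, 5, 2).
So the schedule is: every Monday and Saturday.
Next Saturday: June 15, 2024.
Next Monday: June 17, 2024.
The following Saturday is June 22, 2024.
The following Monday is June 24, 2024.
The following Saturday is June 29, 2024.
The following Monday is July 1, 2024.
The following Saturday is July 6, 2024.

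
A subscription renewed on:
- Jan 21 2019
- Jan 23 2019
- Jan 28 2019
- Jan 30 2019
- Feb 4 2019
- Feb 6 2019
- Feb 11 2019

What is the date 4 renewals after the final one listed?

The gap pattern 2, 5, 2, 5, 2, 5 repeats every 2 events.
These are the Mondays and Wednesdays of each week.
The following Wednesday is Feb 13 2019.
The following Monday is Feb 18 2019.
The following Wednesday is Feb 20 2019.
Next Monday: Feb 25 2019.

Feb 25 2019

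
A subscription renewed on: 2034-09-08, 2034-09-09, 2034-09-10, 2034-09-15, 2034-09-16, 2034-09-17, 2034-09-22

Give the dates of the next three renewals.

The gap pattern 1, 1, 5, 1, 1, 5 repeats every 3 events.
These are the Fridays, Saturdays and Sundays of each week.
The following Saturday is 2034-09-23.
Next Sunday: 2034-09-24.
Next Friday: 2034-09-29.

2034-09-23, 2034-09-24, 2034-09-29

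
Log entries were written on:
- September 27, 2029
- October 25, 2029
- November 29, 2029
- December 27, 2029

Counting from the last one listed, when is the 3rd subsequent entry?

All Thursdays; the gaps (28, 35, 28) vary with month length.
This is the last Thursday of each month.
January 2030 ends with Thursday January 31, 2030.
February 2030 ends with Thursday February 28, 2030.
March 2030 ends with Thursday March 28, 2030.

March 28, 2030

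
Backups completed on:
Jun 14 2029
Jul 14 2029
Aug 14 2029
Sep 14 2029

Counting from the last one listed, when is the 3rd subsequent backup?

Dec 14 2029

Gaps: 30, 31, 31 days — not constant. Every event is on the 14th of the month.
Pattern: the 14th of each month.
October 2029: Oct 14 2029.
November 2029: Nov 14 2029.
December 2029: Dec 14 2029.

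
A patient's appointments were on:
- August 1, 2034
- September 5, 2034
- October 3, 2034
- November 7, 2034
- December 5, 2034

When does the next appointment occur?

January 2, 2035

Gaps: 35, 28, 35, 28 days — a mix of 28 and 35. Every date is a Tuesday.
Each is the 1st Tuesday of its month.
1st Tuesday of January 2035: January 2, 2035.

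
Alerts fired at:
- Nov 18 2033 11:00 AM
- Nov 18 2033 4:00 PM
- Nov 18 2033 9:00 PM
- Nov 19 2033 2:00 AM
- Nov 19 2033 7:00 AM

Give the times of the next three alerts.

Gaps: 5, 5, 5, 5 hours — each event is 5 hours after the previous one.
Nov 19 2033 7:00 AM + 5 h = Nov 19 2033 12:00 PM.
Nov 19 2033 12:00 PM + 5 h = Nov 19 2033 5:00 PM.
Nov 19 2033 5:00 PM + 5 h = Nov 19 2033 10:00 PM.

Nov 19 2033 12:00 PM, Nov 19 2033 5:00 PM, Nov 19 2033 10:00 PM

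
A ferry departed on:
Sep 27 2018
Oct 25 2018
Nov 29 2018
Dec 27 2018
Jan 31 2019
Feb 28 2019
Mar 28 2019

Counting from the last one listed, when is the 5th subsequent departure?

Aug 29 2019

Every date is a Thursday; gaps 28, 35, 28, 35, 28, 28 days.
Each is the last Thursday of its month (at least one falls on the 29th or later, ruling out '4th Thursday').
April 2019 ends with Thursday Apr 25 2019.
Last Thursday of May 2019: May 30 2019.
June 2019 ends with Thursday Jun 27 2019.
Last Thursday of July 2019: Jul 25 2019.
August 2019 ends with Thursday Aug 29 2019.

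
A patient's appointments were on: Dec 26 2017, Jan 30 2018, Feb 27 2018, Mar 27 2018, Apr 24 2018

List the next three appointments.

May 29 2018, Jun 26 2018, Jul 31 2018

These are Tuesdays with 35, 28, 28, 28-day gaps.
Each is the final Tuesday of its month — Jan 30 2018 is past the 28th, so '4th Tuesday' doesn't fit.
Last Tuesday of May 2018: May 29 2018.
June 2018 ends with Tuesday Jun 26 2018.
July 2018 ends with Tuesday Jul 31 2018.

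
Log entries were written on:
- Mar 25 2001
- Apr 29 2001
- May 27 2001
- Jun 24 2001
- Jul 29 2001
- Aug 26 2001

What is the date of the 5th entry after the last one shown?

Jan 27 2002

Every date is a Sunday; gaps 35, 28, 28, 35, 28 days.
Each is the last Sunday of its month (at least one falls on the 29th or later, ruling out '4th Sunday').
September 2001 ends with Sunday Sep 30 2001.
Last Sunday of October 2001: Oct 28 2001.
November 2001 ends with Sunday Nov 25 2001.
Last Sunday of December 2001: Dec 30 2001.
Last Sunday of January 2002: Jan 27 2002.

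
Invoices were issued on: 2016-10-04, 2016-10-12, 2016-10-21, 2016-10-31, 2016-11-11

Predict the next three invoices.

2016-11-23, 2016-12-06, 2016-12-20

Intervals are 8, 9, 10, 11 days — an arithmetic progression with common difference 1.
Next gap: 12 days. 2016-11-11 + 12 days = 2016-11-23.
Next gap: 13 days. 2016-11-23 + 13 days = 2016-12-06.
Next gap: 14 days. 2016-12-06 + 14 days = 2016-12-20.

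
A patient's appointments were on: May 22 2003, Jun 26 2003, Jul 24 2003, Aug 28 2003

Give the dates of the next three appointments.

Sep 25 2003, Oct 23 2003, Nov 27 2003

These are Thursdays at 28- or 35-day spacing (35, 28, 35).
The pattern: 4th Thursday of the month.
September 2003 — 4th Thursday is Sep 25 2003.
4th Thursday of October 2003: Oct 23 2003.
4th Thursday of November 2003: Nov 27 2003.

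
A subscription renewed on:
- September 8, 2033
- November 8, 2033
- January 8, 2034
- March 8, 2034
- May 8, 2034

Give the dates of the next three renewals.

July 8, 2034; September 8, 2034; November 8, 2034

The day-of-month is always 8 (61, 61, 59, 61 days between events).
So this recurs on the 8th of every 2 months.
Next: July 2034 → July 8, 2034.
Next: September 2034 → September 8, 2034.
Next: November 2034 → November 8, 2034.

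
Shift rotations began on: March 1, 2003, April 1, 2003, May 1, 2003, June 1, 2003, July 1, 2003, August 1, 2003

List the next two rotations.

September 1, 2003; October 1, 2003

Gaps: 31, 30, 31, 30, 31 days — not constant. Every event is on the 1st of the month.
Pattern: the 1st of each month.
Next: September 2003 → September 1, 2003.
Next: October 2003 → October 1, 2003.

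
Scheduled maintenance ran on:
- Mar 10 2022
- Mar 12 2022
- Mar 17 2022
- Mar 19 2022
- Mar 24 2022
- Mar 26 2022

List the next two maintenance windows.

Every event lands on a Thursday or Saturday (gaps cycle 2, 5, 2, 5, 2).
So the schedule is: every Thursday and Saturday.
The following Thursday is Mar 31 2022.
Next Saturday: Apr 2 2022.

Mar 31 2022, Apr 2 2022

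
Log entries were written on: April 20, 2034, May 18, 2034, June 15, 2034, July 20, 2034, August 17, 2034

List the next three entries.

September 21, 2034; October 19, 2034; November 16, 2034

All dates are Thursdays, 28, 28, 35, 28 days apart.
Specifically, the 3rd Thursday of each month.
3rd Thursday of September 2034: September 21, 2034.
October 2034 — 3rd Thursday is October 19, 2034.
3rd Thursday of November 2034: November 16, 2034.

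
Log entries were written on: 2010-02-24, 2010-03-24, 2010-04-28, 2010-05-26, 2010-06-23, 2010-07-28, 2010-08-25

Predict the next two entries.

Gaps: 28, 35, 28, 28, 35, 28 days — a mix of 28 and 35. Every date is a Wednesday.
Each is the 4th Wednesday of its month.
September 2010 — 4th Wednesday is 2010-09-22.
October 2010 — 4th Wednesday is 2010-10-27.

2010-09-22, 2010-10-27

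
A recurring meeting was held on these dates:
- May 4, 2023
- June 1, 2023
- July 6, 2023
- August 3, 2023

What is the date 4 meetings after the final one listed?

All dates are Thursdays, 28, 35, 28 days apart.
Specifically, the 1st Thursday of each month.
September 2023 — 1st Thursday is September 7, 2023.
October 2023 — 1st Thursday is October 5, 2023.
1st Thursday of November 2023: November 2, 2023.
1st Thursday of December 2023: December 7, 2023.

December 7, 2023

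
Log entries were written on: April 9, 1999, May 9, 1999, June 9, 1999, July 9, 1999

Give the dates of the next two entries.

August 9, 1999; September 9, 1999

The day-of-month is always 9 (30, 31, 30 days between events).
So this recurs on the 9th of each month.
Next: August 1999 → August 9, 1999.
Next: September 1999 → September 9, 1999.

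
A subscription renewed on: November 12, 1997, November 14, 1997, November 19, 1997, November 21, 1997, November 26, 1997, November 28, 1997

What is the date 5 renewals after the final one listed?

Gaps: 2, 5, 2, 5, 2 days — not constant, but cyclic with period 2.
The events fall on every Wednesday and Friday.
The following Wednesday is December 3, 1997.
The following Friday is December 5, 1997.
Next Wednesday: December 10, 1997.
The following Friday is December 12, 1997.
The following Wednesday is December 17, 1997.

December 17, 1997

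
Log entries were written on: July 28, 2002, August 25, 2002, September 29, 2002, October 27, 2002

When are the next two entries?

November 24, 2002; December 29, 2002

These are Sundays with 28, 35, 28-day gaps.
Each is the final Sunday of its month — September 29, 2002 is past the 28th, so '4th Sunday' doesn't fit.
Last Sunday of November 2002: November 24, 2002.
Last Sunday of December 2002: December 29, 2002.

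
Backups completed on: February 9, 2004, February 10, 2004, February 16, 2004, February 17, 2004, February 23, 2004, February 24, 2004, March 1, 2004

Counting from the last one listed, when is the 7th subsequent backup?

March 23, 2004

Every event lands on a Monday or Tuesday (gaps cycle 1, 6, 1, 6, 1, 6).
So the schedule is: every Monday and Tuesday.
The following Tuesday is March 2, 2004.
The following Monday is March 8, 2004.
Next Tuesday: March 9, 2004.
The following Monday is March 15, 2004.
The following Tuesday is March 16, 2004.
Next Monday: March 22, 2004.
Next Tuesday: March 23, 2004.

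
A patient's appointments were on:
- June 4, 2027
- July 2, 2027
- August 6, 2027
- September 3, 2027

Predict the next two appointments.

October 1, 2027; November 5, 2027

These are Fridays at 28- or 35-day spacing (28, 35, 28).
The pattern: 1st Friday of the month.
October 2027 — 1st Friday is October 1, 2027.
1st Friday of November 2027: November 5, 2027.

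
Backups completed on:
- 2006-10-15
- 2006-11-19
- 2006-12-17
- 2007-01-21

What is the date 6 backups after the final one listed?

2007-07-15

All dates are Sundays, 35, 28, 35 days apart.
Specifically, the 3rd Sunday of each month.
February 2007 — 3rd Sunday is 2007-02-18.
3rd Sunday of March 2007: 2007-03-18.
April 2007 — 3rd Sunday is 2007-04-15.
May 2007 — 3rd Sunday is 2007-05-20.
June 2007 — 3rd Sunday is 2007-06-17.
July 2007 — 3rd Sunday is 2007-07-15.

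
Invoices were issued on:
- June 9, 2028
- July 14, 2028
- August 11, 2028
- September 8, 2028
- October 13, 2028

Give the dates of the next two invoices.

Gaps: 35, 28, 28, 35 days — a mix of 28 and 35. Every date is a Friday.
Each is the 2nd Friday of its month.
November 2028 — 2nd Friday is November 10, 2028.
December 2028 — 2nd Friday is December 8, 2028.

November 10, 2028; December 8, 2028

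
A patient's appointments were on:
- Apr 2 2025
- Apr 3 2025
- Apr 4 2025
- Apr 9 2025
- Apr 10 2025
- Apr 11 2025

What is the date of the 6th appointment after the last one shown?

The gap pattern 1, 1, 5, 1, 1 repeats every 3 events.
These are the Wednesdays, Thursdays and Fridays of each week.
The following Wednesday is Apr 16 2025.
Next Thursday: Apr 17 2025.
The following Friday is Apr 18 2025.
Next Wednesday: Apr 23 2025.
Next Thursday: Apr 24 2025.
Next Friday: Apr 25 2025.

Apr 25 2025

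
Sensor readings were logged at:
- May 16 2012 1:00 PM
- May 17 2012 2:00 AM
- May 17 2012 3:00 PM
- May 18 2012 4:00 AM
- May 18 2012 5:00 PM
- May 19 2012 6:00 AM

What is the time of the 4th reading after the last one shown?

May 21 2012 10:00 AM

Gaps: 13, 13, 13, 13, 13 hours — each event is 13 hours after the previous one.
May 19 2012 6:00 AM + 13 h = May 19 2012 7:00 PM.
May 19 2012 7:00 PM + 13 h = May 20 2012 8:00 AM.
May 20 2012 8:00 AM + 13 h = May 20 2012 9:00 PM.
May 20 2012 9:00 PM + 13 h = May 21 2012 10:00 AM.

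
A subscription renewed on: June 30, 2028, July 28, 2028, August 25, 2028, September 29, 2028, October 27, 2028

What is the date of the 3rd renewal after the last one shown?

January 26, 2029

Every date is a Friday; gaps 28, 28, 35, 28 days.
Each is the last Friday of its month (at least one falls on the 29th or later, ruling out '4th Friday').
Last Friday of November 2028: November 24, 2028.
Last Friday of December 2028: December 29, 2028.
January 2029 ends with Friday January 26, 2029.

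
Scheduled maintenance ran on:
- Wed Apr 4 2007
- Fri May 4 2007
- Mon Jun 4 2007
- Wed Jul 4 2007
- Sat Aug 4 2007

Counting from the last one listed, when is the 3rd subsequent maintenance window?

Gaps: 30, 31, 30, 31 days — not constant. Every event is on the 4th of the month.
Pattern: the 4th of each month.
Next: September 2007 → Tue Sep 4 2007.
Next: October 2007 → Thu Oct 4 2007.
Next: November 2007 → Sun Nov 4 2007.

Sun Nov 4 2007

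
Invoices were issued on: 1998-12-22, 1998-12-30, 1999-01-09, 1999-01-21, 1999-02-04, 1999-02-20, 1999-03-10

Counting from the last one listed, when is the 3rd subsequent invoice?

1999-05-15

The spacing grows by 2 each time: 8, 10, 12, 14, 16, 18 days.
Next gap: 20 days. 1999-03-10 + 20 days = 1999-03-30.
Next gap: 22 days. 1999-03-30 + 22 days = 1999-04-21.
Next gap: 24 days. 1999-04-21 + 24 days = 1999-05-15.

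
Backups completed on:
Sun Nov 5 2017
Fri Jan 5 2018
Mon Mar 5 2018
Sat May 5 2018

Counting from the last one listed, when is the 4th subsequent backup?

Gaps: 61, 59, 61 days — not constant. Every event is on the 5th of the month.
Pattern: the 5th of every 2 months.
July 2018: Thu Jul 5 2018.
Next: September 2018 → Wed Sep 5 2018.
Next: November 2018 → Mon Nov 5 2018.
Next: January 2019 → Sat Jan 5 2019.

Sat Jan 5 2019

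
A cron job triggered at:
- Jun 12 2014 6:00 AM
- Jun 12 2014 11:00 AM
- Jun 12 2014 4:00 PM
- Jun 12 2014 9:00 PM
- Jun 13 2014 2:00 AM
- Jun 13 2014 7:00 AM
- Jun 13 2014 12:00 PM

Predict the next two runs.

Jun 13 2014 5:00 PM, Jun 13 2014 10:00 PM

The interval is a steady 5 hours (5, 5, 5, 5, 5, 5).
Jun 13 2014 12:00 PM + 5 h = Jun 13 2014 5:00 PM.
Jun 13 2014 5:00 PM + 5 h = Jun 13 2014 10:00 PM.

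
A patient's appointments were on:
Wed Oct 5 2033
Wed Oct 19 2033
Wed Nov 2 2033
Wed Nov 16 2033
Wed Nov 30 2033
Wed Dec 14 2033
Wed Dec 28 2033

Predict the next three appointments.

The spacing is 14, 14, 14, 14, 14, 14 days — always 14 days.
Wed Dec 28 2033 + 14 days = Wed Jan 11 2034.
Wed Jan 11 2034 + 14 days = Wed Jan 25 2034.
Wed Jan 25 2034 + 14 days = Wed Feb 8 2034.

Wed Jan 11 2034, Wed Jan 25 2034, Wed Feb 8 2034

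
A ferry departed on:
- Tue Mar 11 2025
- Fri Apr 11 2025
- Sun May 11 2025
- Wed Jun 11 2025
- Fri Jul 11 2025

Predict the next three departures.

Each date is the 11th; the gaps (31, 30, 31, 30) track the month lengths.
The rule is the 11th of each month.
Next: August 2025 → Mon Aug 11 2025.
September 2025: Thu Sep 11 2025.
October 2025: Sat Oct 11 2025.

Mon Aug 11 2025, Thu Sep 11 2025, Sat Oct 11 2025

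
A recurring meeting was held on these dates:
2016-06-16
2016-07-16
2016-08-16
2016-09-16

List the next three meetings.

2016-10-16, 2016-11-16, 2016-12-16

Gaps: 30, 31, 31 days — not constant. Every event is on the 16th of the month.
Pattern: the 16th of each month.
Next: October 2016 → 2016-10-16.
Next: November 2016 → 2016-11-16.
December 2016: 2016-12-16.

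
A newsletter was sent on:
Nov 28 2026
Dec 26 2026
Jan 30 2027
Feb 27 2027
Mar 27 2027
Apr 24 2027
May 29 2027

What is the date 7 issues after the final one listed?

Dec 25 2027

Every date is a Saturday; gaps 28, 35, 28, 28, 28, 35 days.
Each is the last Saturday of its month (at least one falls on the 29th or later, ruling out '4th Saturday').
Last Saturday of June 2027: Jun 26 2027.
July 2027 ends with Saturday Jul 31 2027.
August 2027 ends with Saturday Aug 28 2027.
Last Saturday of September 2027: Sep 25 2027.
October 2027 ends with Saturday Oct 30 2027.
November 2027 ends with Saturday Nov 27 2027.
December 2027 ends with Saturday Dec 25 2027.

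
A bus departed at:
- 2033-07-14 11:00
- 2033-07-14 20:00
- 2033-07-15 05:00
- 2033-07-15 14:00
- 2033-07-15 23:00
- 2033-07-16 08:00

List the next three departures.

2033-07-16 17:00, 2033-07-17 02:00, 2033-07-17 11:00

Spacing: 9, 9, 9, 9, 9 h — constant 9 h.
2033-07-16 08:00 + 9 h = 2033-07-16 17:00.
2033-07-16 17:00 + 9 h = 2033-07-17 02:00.
2033-07-17 02:00 + 9 h = 2033-07-17 11:00.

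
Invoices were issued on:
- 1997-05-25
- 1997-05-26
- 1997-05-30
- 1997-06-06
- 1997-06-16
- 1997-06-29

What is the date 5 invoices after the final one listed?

1997-10-17

Intervals are 1, 4, 7, 10, 13 days — an arithmetic progression with common difference 3.
Next gap: 16 days. 1997-06-29 + 16 days = 1997-07-15.
Next gap: 19 days. 1997-07-15 + 19 days = 1997-08-03.
Next gap: 22 days. 1997-08-03 + 22 days = 1997-08-25.
Next gap: 25 days. 1997-08-25 + 25 days = 1997-09-19.
Next gap: 28 days. 1997-09-19 + 28 days = 1997-10-17.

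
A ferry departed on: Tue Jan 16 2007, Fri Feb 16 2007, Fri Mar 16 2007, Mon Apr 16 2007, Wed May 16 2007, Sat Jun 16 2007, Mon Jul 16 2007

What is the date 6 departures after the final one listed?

Wed Jan 16 2008

Gaps: 31, 28, 31, 30, 31, 30 days — not constant. Every event is on the 16th of the month.
Pattern: the 16th of each month.
Next: August 2007 → Thu Aug 16 2007.
September 2007: Sun Sep 16 2007.
October 2007: Tue Oct 16 2007.
Next: November 2007 → Fri Nov 16 2007.
Next: December 2007 → Sun Dec 16 2007.
January 2008: Wed Jan 16 2008.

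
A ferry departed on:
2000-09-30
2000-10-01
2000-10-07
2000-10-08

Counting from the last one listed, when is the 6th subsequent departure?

2000-10-29

Every event lands on a Saturday or Sunday (gaps cycle 1, 6, 1).
So the schedule is: every Saturday and Sunday.
The following Saturday is 2000-10-14.
Next Sunday: 2000-10-15.
Next Saturday: 2000-10-21.
The following Sunday is 2000-10-22.
Next Saturday: 2000-10-28.
The following Sunday is 2000-10-29.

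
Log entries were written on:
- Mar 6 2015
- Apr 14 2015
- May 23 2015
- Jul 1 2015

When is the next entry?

Aug 9 2015

The spacing is 39, 39, 39 days — always 39 days.
Jul 1 2015 + 39 days = Aug 9 2015.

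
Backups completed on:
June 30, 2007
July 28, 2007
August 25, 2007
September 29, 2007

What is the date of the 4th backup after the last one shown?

January 26, 2008

Every date is a Saturday; gaps 28, 28, 35 days.
Each is the last Saturday of its month (at least one falls on the 29th or later, ruling out '4th Saturday').
October 2007 ends with Saturday October 27, 2007.
November 2007 ends with Saturday November 24, 2007.
Last Saturday of December 2007: December 29, 2007.
January 2008 ends with Saturday January 26, 2008.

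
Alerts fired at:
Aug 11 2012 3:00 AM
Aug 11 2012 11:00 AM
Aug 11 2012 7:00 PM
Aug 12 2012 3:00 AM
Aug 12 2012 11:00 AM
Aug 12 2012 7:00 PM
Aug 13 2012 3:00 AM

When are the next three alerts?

Gaps: 8, 8, 8, 8, 8, 8 hours — each event is 8 hours after the previous one.
Aug 13 2012 3:00 AM + 8 h = Aug 13 2012 11:00 AM.
Aug 13 2012 11:00 AM + 8 h = Aug 13 2012 7:00 PM.
Aug 13 2012 7:00 PM + 8 h = Aug 14 2012 3:00 AM.

Aug 13 2012 11:00 AM, Aug 13 2012 7:00 PM, Aug 14 2012 3:00 AM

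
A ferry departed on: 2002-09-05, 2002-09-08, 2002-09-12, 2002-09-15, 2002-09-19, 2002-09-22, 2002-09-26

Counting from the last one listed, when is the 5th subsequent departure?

The gap pattern 3, 4, 3, 4, 3, 4 repeats every 2 events.
These are the Thursdays and Sundays of each week.
The following Sunday is 2002-09-29.
Next Thursday: 2002-10-03.
Next Sunday: 2002-10-06.
Next Thursday: 2002-10-10.
The following Sunday is 2002-10-13.

2002-10-13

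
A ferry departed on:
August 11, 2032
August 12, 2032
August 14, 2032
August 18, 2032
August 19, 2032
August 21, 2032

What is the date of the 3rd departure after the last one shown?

Gaps: 1, 2, 4, 1, 2 days — not constant, but cyclic with period 3.
The events fall on every Wednesday, Thursday and Saturday.
The following Wednesday is August 25, 2032.
Next Thursday: August 26, 2032.
Next Saturday: August 28, 2032.

August 28, 2032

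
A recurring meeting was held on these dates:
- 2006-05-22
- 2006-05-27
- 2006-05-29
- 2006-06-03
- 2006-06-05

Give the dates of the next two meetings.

2006-06-10, 2006-06-12

Every event lands on a Monday or Saturday (gaps cycle 5, 2, 5, 2).
So the schedule is: every Monday and Saturday.
Next Saturday: 2006-06-10.
Next Monday: 2006-06-12.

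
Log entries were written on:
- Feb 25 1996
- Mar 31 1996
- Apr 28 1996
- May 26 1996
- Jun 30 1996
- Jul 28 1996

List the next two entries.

Aug 25 1996, Sep 29 1996

All Sundays; the gaps (35, 28, 28, 35, 28) vary with month length.
This is the last Sunday of each month.
Last Sunday of August 1996: Aug 25 1996.
September 1996 ends with Sunday Sep 29 1996.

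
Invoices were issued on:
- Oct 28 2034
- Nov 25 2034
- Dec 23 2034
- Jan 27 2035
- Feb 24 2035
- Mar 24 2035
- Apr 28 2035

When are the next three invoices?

May 26 2035, Jun 23 2035, Jul 28 2035

All dates are Saturdays, 28, 28, 35, 28, 28, 35 days apart.
Specifically, the 4th Saturday of each month.
4th Saturday of May 2035: May 26 2035.
4th Saturday of June 2035: Jun 23 2035.
4th Saturday of July 2035: Jul 28 2035.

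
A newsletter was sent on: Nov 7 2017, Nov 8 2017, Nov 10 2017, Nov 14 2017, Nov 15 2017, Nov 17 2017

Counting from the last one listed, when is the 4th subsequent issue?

The gap pattern 1, 2, 4, 1, 2 repeats every 3 events.
These are the Tuesdays, Wednesdays and Fridays of each week.
Next Tuesday: Nov 21 2017.
The following Wednesday is Nov 22 2017.
The following Friday is Nov 24 2017.
Next Tuesday: Nov 28 2017.

Nov 28 2017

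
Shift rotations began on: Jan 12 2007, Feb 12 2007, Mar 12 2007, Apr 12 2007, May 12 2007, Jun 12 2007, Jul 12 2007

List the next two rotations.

Aug 12 2007, Sep 12 2007

The day-of-month is always 12 (31, 28, 31, 30, 31, 30 days between events).
So this recurs on the 12th of each month.
August 2007: Aug 12 2007.
September 2007: Sep 12 2007.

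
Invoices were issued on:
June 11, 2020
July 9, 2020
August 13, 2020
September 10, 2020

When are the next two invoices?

October 8, 2020; November 12, 2020

All dates are Thursdays, 28, 35, 28 days apart.
Specifically, the 2nd Thursday of each month.
October 2020 — 2nd Thursday is October 8, 2020.
November 2020 — 2nd Thursday is November 12, 2020.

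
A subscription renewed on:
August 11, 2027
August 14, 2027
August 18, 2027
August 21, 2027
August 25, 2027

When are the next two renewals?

August 28, 2027; September 1, 2027

Gaps: 3, 4, 3, 4 days — not constant, but cyclic with period 2.
The events fall on every Wednesday and Saturday.
Next Saturday: August 28, 2027.
Next Wednesday: September 1, 2027.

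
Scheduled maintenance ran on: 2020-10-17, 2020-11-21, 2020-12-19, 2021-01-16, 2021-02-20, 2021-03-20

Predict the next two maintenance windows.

These are Saturdays at 28- or 35-day spacing (35, 28, 28, 35, 28).
The pattern: 3rd Saturday of the month.
3rd Saturday of April 2021: 2021-04-17.
May 2021 — 3rd Saturday is 2021-05-15.

2021-04-17, 2021-05-15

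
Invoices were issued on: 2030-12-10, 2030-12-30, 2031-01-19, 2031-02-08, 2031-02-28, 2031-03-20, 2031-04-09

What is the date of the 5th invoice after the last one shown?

2031-07-18

Gaps between consecutive events: 20, 20, 20, 20, 20, 20 days — a constant 20-day interval.
2031-04-09 + 20 days = 2031-04-29.
2031-04-29 + 20 days = 2031-05-19.
2031-05-19 + 20 days = 2031-06-08.
2031-06-08 + 20 days = 2031-06-28.
2031-06-28 + 20 days = 2031-07-18.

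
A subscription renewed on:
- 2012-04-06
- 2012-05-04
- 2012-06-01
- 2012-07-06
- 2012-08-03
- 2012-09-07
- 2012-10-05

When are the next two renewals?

All dates are Fridays, 28, 28, 35, 28, 35, 28 days apart.
Specifically, the 1st Friday of each month.
November 2012 — 1st Friday is 2012-11-02.
December 2012 — 1st Friday is 2012-12-07.

2012-11-02, 2012-12-07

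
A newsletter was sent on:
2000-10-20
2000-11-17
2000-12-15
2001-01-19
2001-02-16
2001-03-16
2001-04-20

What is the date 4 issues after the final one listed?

These are Fridays at 28- or 35-day spacing (28, 28, 35, 28, 28, 35).
The pattern: 3rd Friday of the month.
May 2001 — 3rd Friday is 2001-05-18.
June 2001 — 3rd Friday is 2001-06-15.
July 2001 — 3rd Friday is 2001-07-20.
3rd Friday of August 2001: 2001-08-17.

2001-08-17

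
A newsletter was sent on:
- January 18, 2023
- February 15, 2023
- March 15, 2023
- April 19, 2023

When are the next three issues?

May 17, 2023; June 21, 2023; July 19, 2023

Gaps: 28, 28, 35 days — a mix of 28 and 35. Every date is a Wednesday.
Each is the 3rd Wednesday of its month.
May 2023 — 3rd Wednesday is May 17, 2023.
June 2023 — 3rd Wednesday is June 21, 2023.
July 2023 — 3rd Wednesday is July 19, 2023.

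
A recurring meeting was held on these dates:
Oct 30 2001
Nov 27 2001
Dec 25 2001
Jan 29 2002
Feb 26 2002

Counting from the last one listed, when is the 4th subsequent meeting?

All Tuesdays; the gaps (28, 28, 35, 28) vary with month length.
This is the last Tuesday of each month.
March 2002 ends with Tuesday Mar 26 2002.
Last Tuesday of April 2002: Apr 30 2002.
Last Tuesday of May 2002: May 28 2002.
June 2002 ends with Tuesday Jun 25 2002.

Jun 25 2002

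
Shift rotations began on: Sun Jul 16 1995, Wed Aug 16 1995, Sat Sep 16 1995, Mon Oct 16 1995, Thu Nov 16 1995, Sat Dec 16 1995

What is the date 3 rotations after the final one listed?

The day-of-month is always 16 (31, 31, 30, 31, 30 days between events).
So this recurs on the 16th of each month.
Next: January 1996 → Tue Jan 16 1996.
February 1996: Fri Feb 16 1996.
Next: March 1996 → Sat Mar 16 1996.

Sat Mar 16 1996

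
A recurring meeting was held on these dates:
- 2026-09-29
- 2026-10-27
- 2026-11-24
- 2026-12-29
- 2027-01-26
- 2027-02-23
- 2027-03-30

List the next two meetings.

2027-04-27, 2027-05-25

All Tuesdays; the gaps (28, 28, 35, 28, 28, 35) vary with month length.
This is the last Tuesday of each month.
April 2027 ends with Tuesday 2027-04-27.
May 2027 ends with Tuesday 2027-05-25.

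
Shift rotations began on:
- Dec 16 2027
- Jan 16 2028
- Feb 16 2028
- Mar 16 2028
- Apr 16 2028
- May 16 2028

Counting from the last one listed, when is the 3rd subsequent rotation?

Aug 16 2028

Each date is the 16th; the gaps (31, 31, 29, 31, 30) track the month lengths.
The rule is the 16th of each month.
June 2028: Jun 16 2028.
Next: July 2028 → Jul 16 2028.
Next: August 2028 → Aug 16 2028.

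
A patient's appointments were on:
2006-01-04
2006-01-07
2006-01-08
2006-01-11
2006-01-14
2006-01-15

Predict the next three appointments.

Every event lands on a Wednesday or Saturday or Sunday (gaps cycle 3, 1, 3, 3, 1).
So the schedule is: every Wednesday, Saturday and Sunday.
Next Wednesday: 2006-01-18.
Next Saturday: 2006-01-21.
The following Sunday is 2006-01-22.

2006-01-18, 2006-01-21, 2006-01-22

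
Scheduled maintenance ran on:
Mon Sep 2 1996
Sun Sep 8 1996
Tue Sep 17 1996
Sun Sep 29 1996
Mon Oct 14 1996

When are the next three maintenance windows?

Fri Nov 1 1996, Fri Nov 22 1996, Mon Dec 16 1996

The spacing grows by 3 each time: 6, 9, 12, 15 days.
Next gap: 18 days. Mon Oct 14 1996 + 18 days = Fri Nov 1 1996.
Next gap: 21 days. Fri Nov 1 1996 + 21 days = Fri Nov 22 1996.
Next gap: 24 days. Fri Nov 22 1996 + 24 days = Mon Dec 16 1996.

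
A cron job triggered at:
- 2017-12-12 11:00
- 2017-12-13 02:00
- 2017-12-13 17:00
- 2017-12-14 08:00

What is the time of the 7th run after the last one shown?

2017-12-18 17:00

Gaps: 15, 15, 15 hours — each event is 15 hours after the previous one.
2017-12-14 08:00 + 15 h = 2017-12-14 23:00.
2017-12-14 23:00 + 15 h = 2017-12-15 14:00.
2017-12-15 14:00 + 15 h = 2017-12-16 05:00.
2017-12-16 05:00 + 15 h = 2017-12-16 20:00.
2017-12-16 20:00 + 15 h = 2017-12-17 11:00.
2017-12-17 11:00 + 15 h = 2017-12-18 02:00.
2017-12-18 02:00 + 15 h = 2017-12-18 17:00.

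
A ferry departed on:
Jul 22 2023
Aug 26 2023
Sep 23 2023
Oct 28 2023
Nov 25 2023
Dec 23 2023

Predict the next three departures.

These are Saturdays at 28- or 35-day spacing (35, 28, 35, 28, 28).
The pattern: 4th Saturday of the month.
January 2024 — 4th Saturday is Jan 27 2024.
4th Saturday of February 2024: Feb 24 2024.
March 2024 — 4th Saturday is Mar 23 2024.

Jan 27 2024, Feb 24 2024, Mar 23 2024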